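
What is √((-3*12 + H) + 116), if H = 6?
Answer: √86 ≈ 9.2736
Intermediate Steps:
√((-3*12 + H) + 116) = √((-3*12 + 6) + 116) = √((-36 + 6) + 116) = √(-30 + 116) = √86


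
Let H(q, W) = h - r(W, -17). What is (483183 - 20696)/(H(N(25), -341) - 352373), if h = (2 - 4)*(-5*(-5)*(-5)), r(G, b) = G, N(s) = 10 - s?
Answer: -462487/351782 ≈ -1.3147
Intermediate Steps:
h = 250 (h = -50*(-5) = -2*(-125) = 250)
H(q, W) = 250 - W
(483183 - 20696)/(H(N(25), -341) - 352373) = (483183 - 20696)/((250 - 1*(-341)) - 352373) = 462487/((250 + 341) - 352373) = 462487/(591 - 352373) = 462487/(-351782) = 462487*(-1/351782) = -462487/351782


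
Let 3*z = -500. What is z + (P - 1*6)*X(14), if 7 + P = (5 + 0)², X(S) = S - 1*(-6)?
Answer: 220/3 ≈ 73.333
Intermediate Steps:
X(S) = 6 + S (X(S) = S + 6 = 6 + S)
P = 18 (P = -7 + (5 + 0)² = -7 + 5² = -7 + 25 = 18)
z = -500/3 (z = (⅓)*(-500) = -500/3 ≈ -166.67)
z + (P - 1*6)*X(14) = -500/3 + (18 - 1*6)*(6 + 14) = -500/3 + (18 - 6)*20 = -500/3 + 12*20 = -500/3 + 240 = 220/3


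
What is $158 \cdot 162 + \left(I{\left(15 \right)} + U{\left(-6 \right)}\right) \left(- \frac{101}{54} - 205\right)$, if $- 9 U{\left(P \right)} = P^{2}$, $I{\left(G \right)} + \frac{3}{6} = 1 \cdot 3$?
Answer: $\frac{932627}{36} \approx 25906.0$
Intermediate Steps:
$I{\left(G \right)} = \frac{5}{2}$ ($I{\left(G \right)} = - \frac{1}{2} + 1 \cdot 3 = - \frac{1}{2} + 3 = \frac{5}{2}$)
$U{\left(P \right)} = - \frac{P^{2}}{9}$
$158 \cdot 162 + \left(I{\left(15 \right)} + U{\left(-6 \right)}\right) \left(- \frac{101}{54} - 205\right) = 158 \cdot 162 + \left(\frac{5}{2} - \frac{\left(-6\right)^{2}}{9}\right) \left(- \frac{101}{54} - 205\right) = 25596 + \left(\frac{5}{2} - 4\right) \left(\left(-101\right) \frac{1}{54} - 205\right) = 25596 + \left(\frac{5}{2} - 4\right) \left(- \frac{101}{54} - 205\right) = 25596 - - \frac{11171}{36} = 25596 + \frac{11171}{36} = \frac{932627}{36}$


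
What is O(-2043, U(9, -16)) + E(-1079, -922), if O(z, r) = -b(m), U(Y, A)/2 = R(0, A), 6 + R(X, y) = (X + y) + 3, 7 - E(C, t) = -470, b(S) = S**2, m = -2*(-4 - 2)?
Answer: 333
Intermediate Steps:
m = 12 (m = -2*(-6) = 12)
E(C, t) = 477 (E(C, t) = 7 - 1*(-470) = 7 + 470 = 477)
R(X, y) = -3 + X + y (R(X, y) = -6 + ((X + y) + 3) = -6 + (3 + X + y) = -3 + X + y)
U(Y, A) = -6 + 2*A (U(Y, A) = 2*(-3 + 0 + A) = 2*(-3 + A) = -6 + 2*A)
O(z, r) = -144 (O(z, r) = -1*12**2 = -1*144 = -144)
O(-2043, U(9, -16)) + E(-1079, -922) = -144 + 477 = 333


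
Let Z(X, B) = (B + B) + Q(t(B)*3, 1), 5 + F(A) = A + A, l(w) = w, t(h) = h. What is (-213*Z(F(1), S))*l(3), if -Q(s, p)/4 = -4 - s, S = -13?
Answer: 106074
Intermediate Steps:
Q(s, p) = 16 + 4*s (Q(s, p) = -4*(-4 - s) = 16 + 4*s)
F(A) = -5 + 2*A (F(A) = -5 + (A + A) = -5 + 2*A)
Z(X, B) = 16 + 14*B (Z(X, B) = (B + B) + (16 + 4*(B*3)) = 2*B + (16 + 4*(3*B)) = 2*B + (16 + 12*B) = 16 + 14*B)
(-213*Z(F(1), S))*l(3) = -213*(16 + 14*(-13))*3 = -213*(16 - 182)*3 = -213*(-166)*3 = 35358*3 = 106074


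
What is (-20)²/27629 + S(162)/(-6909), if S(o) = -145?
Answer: 967115/27269823 ≈ 0.035465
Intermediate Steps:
(-20)²/27629 + S(162)/(-6909) = (-20)²/27629 - 145/(-6909) = 400*(1/27629) - 145*(-1/6909) = 400/27629 + 145/6909 = 967115/27269823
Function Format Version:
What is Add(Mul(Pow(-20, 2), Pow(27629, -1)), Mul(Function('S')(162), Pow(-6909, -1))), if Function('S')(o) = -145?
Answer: Rational(967115, 27269823) ≈ 0.035465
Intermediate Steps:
Add(Mul(Pow(-20, 2), Pow(27629, -1)), Mul(Function('S')(162), Pow(-6909, -1))) = Add(Mul(Pow(-20, 2), Pow(27629, -1)), Mul(-145, Pow(-6909, -1))) = Add(Mul(400, Rational(1, 27629)), Mul(-145, Rational(-1, 6909))) = Add(Rational(400, 27629), Rational(145, 6909)) = Rational(967115, 27269823)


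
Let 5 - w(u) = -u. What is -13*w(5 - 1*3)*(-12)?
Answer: 1092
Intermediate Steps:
w(u) = 5 + u (w(u) = 5 - (-1)*u = 5 + u)
-13*w(5 - 1*3)*(-12) = -13*(5 + (5 - 1*3))*(-12) = -13*(5 + (5 - 3))*(-12) = -13*(5 + 2)*(-12) = -13*7*(-12) = -91*(-12) = 1092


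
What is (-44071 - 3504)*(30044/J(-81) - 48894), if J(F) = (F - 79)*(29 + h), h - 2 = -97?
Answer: 111647841385/48 ≈ 2.3260e+9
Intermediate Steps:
h = -95 (h = 2 - 97 = -95)
J(F) = 5214 - 66*F (J(F) = (F - 79)*(29 - 95) = (-79 + F)*(-66) = 5214 - 66*F)
(-44071 - 3504)*(30044/J(-81) - 48894) = (-44071 - 3504)*(30044/(5214 - 66*(-81)) - 48894) = -47575*(30044/(5214 + 5346) - 48894) = -47575*(30044/10560 - 48894) = -47575*(30044*(1/10560) - 48894) = -47575*(7511/2640 - 48894) = -47575*(-129072649/2640) = 111647841385/48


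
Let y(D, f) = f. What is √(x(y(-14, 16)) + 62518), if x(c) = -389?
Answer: √62129 ≈ 249.26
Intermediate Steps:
√(x(y(-14, 16)) + 62518) = √(-389 + 62518) = √62129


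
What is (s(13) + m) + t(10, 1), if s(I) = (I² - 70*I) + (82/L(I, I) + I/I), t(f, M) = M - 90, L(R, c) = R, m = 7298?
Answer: 84179/13 ≈ 6475.3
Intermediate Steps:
t(f, M) = -90 + M
s(I) = 1 + I² - 70*I + 82/I (s(I) = (I² - 70*I) + (82/I + I/I) = (I² - 70*I) + (82/I + 1) = (I² - 70*I) + (1 + 82/I) = 1 + I² - 70*I + 82/I)
(s(13) + m) + t(10, 1) = ((1 + 13² - 70*13 + 82/13) + 7298) + (-90 + 1) = ((1 + 169 - 910 + 82*(1/13)) + 7298) - 89 = ((1 + 169 - 910 + 82/13) + 7298) - 89 = (-9538/13 + 7298) - 89 = 85336/13 - 89 = 84179/13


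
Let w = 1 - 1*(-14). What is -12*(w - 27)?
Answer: 144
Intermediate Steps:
w = 15 (w = 1 + 14 = 15)
-12*(w - 27) = -12*(15 - 27) = -12*(-12) = 144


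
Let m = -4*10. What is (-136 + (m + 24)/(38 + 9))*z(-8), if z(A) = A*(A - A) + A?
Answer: 51264/47 ≈ 1090.7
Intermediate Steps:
m = -40
z(A) = A (z(A) = A*0 + A = 0 + A = A)
(-136 + (m + 24)/(38 + 9))*z(-8) = (-136 + (-40 + 24)/(38 + 9))*(-8) = (-136 - 16/47)*(-8) = -6408/47*(-8) = 51264/47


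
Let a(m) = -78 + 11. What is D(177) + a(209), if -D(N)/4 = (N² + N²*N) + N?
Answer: -22307023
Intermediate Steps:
D(N) = -4*N - 4*N² - 4*N³ (D(N) = -4*((N² + N²*N) + N) = -4*((N² + N³) + N) = -4*(N + N² + N³) = -4*N - 4*N² - 4*N³)
a(m) = -67
D(177) + a(209) = -4*177*(1 + 177 + 177²) - 67 = -4*177*(1 + 177 + 31329) - 67 = -4*177*31507 - 67 = -22306956 - 67 = -22307023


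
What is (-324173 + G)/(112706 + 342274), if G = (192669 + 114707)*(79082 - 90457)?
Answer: -1165575391/151660 ≈ -7685.5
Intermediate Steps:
G = -3496402000 (G = 307376*(-11375) = -3496402000)
(-324173 + G)/(112706 + 342274) = (-324173 - 3496402000)/(112706 + 342274) = -3496726173/454980 = -3496726173*1/454980 = -1165575391/151660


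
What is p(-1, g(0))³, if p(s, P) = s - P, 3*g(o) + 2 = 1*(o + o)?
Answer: -1/27 ≈ -0.037037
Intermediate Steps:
g(o) = -⅔ + 2*o/3 (g(o) = -⅔ + (1*(o + o))/3 = -⅔ + (1*(2*o))/3 = -⅔ + (2*o)/3 = -⅔ + 2*o/3)
p(-1, g(0))³ = (-1 - (-⅔ + (⅔)*0))³ = (-1 - (-⅔ + 0))³ = (-1 - 1*(-⅔))³ = (-1 + ⅔)³ = (-⅓)³ = -1/27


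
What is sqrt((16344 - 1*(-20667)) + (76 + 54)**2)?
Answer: 13*sqrt(319) ≈ 232.19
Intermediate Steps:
sqrt((16344 - 1*(-20667)) + (76 + 54)**2) = sqrt((16344 + 20667) + 130**2) = sqrt(37011 + 16900) = sqrt(53911) = 13*sqrt(319)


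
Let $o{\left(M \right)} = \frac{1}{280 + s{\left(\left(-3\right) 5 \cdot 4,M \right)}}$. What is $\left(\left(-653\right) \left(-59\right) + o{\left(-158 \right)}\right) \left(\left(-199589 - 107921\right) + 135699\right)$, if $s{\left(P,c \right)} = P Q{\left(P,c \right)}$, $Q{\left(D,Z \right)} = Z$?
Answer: $- \frac{64604977166531}{9760} \approx -6.6194 \cdot 10^{9}$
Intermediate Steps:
$s{\left(P,c \right)} = P c$
$o{\left(M \right)} = \frac{1}{280 - 60 M}$ ($o{\left(M \right)} = \frac{1}{280 + \left(-3\right) 5 \cdot 4 M} = \frac{1}{280 + \left(-15\right) 4 M} = \frac{1}{280 - 60 M}$)
$\left(\left(-653\right) \left(-59\right) + o{\left(-158 \right)}\right) \left(\left(-199589 - 107921\right) + 135699\right) = \left(\left(-653\right) \left(-59\right) - \frac{1}{-280 + 60 \left(-158\right)}\right) \left(\left(-199589 - 107921\right) + 135699\right) = \left(38527 - \frac{1}{-280 - 9480}\right) \left(\left(-199589 - 107921\right) + 135699\right) = \left(38527 - \frac{1}{-9760}\right) \left(-307510 + 135699\right) = \left(38527 - - \frac{1}{9760}\right) \left(-171811\right) = \left(38527 + \frac{1}{9760}\right) \left(-171811\right) = \frac{376023521}{9760} \left(-171811\right) = - \frac{64604977166531}{9760}$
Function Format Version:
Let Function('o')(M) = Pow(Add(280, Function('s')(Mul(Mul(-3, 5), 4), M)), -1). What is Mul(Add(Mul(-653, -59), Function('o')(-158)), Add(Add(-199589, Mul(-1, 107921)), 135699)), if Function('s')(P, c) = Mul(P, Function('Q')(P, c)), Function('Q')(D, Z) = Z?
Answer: Rational(-64604977166531, 9760) ≈ -6.6194e+9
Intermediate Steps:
Function('s')(P, c) = Mul(P, c)
Function('o')(M) = Pow(Add(280, Mul(-60, M)), -1) (Function('o')(M) = Pow(Add(280, Mul(Mul(Mul(-3, 5), 4), M)), -1) = Pow(Add(280, Mul(Mul(-15, 4), M)), -1) = Pow(Add(280, Mul(-60, M)), -1))
Mul(Add(Mul(-653, -59), Function('o')(-158)), Add(Add(-199589, Mul(-1, 107921)), 135699)) = Mul(Add(Mul(-653, -59), Mul(-1, Pow(Add(-280, Mul(60, -158)), -1))), Add(Add(-199589, Mul(-1, 107921)), 135699)) = Mul(Add(38527, Mul(-1, Pow(Add(-280, -9480), -1))), Add(Add(-199589, -107921), 135699)) = Mul(Add(38527, Mul(-1, Pow(-9760, -1))), Add(-307510, 135699)) = Mul(Add(38527, Mul(-1, Rational(-1, 9760))), -171811) = Mul(Add(38527, Rational(1, 9760)), -171811) = Mul(Rational(376023521, 9760), -171811) = Rational(-64604977166531, 9760)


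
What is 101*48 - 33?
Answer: 4815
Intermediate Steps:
101*48 - 33 = 4848 - 33 = 4815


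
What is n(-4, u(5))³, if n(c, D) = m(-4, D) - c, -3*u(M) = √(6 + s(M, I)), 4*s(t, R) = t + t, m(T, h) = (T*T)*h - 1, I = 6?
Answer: 2203 - 19352*√34/27 ≈ -1976.3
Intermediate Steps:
m(T, h) = -1 + h*T² (m(T, h) = T²*h - 1 = h*T² - 1 = -1 + h*T²)
s(t, R) = t/2 (s(t, R) = (t + t)/4 = (2*t)/4 = t/2)
u(M) = -√(6 + M/2)/3
n(c, D) = -1 - c + 16*D (n(c, D) = (-1 + D*(-4)²) - c = (-1 + D*16) - c = (-1 + 16*D) - c = -1 - c + 16*D)
n(-4, u(5))³ = (-1 - 1*(-4) + 16*(-√(24 + 2*5)/6))³ = (-1 + 4 + 16*(-√(24 + 10)/6))³ = (-1 + 4 + 16*(-√34/6))³ = (-1 + 4 - 8*√34/3)³ = (3 - 8*√34/3)³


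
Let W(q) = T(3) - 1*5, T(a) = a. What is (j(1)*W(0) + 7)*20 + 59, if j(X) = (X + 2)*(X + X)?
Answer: -41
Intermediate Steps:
j(X) = 2*X*(2 + X) (j(X) = (2 + X)*(2*X) = 2*X*(2 + X))
W(q) = -2 (W(q) = 3 - 1*5 = 3 - 5 = -2)
(j(1)*W(0) + 7)*20 + 59 = ((2*1*(2 + 1))*(-2) + 7)*20 + 59 = ((2*1*3)*(-2) + 7)*20 + 59 = (6*(-2) + 7)*20 + 59 = (-12 + 7)*20 + 59 = -5*20 + 59 = -100 + 59 = -41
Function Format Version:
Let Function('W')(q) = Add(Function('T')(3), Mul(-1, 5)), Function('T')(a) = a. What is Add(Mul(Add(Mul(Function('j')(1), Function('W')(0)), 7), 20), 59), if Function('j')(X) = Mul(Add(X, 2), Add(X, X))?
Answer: -41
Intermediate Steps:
Function('j')(X) = Mul(2, X, Add(2, X)) (Function('j')(X) = Mul(Add(2, X), Mul(2, X)) = Mul(2, X, Add(2, X)))
Function('W')(q) = -2 (Function('W')(q) = Add(3, Mul(-1, 5)) = Add(3, -5) = -2)
Add(Mul(Add(Mul(Function('j')(1), Function('W')(0)), 7), 20), 59) = Add(Mul(Add(Mul(Mul(2, 1, Add(2, 1)), -2), 7), 20), 59) = Add(Mul(Add(Mul(Mul(2, 1, 3), -2), 7), 20), 59) = Add(Mul(Add(Mul(6, -2), 7), 20), 59) = Add(Mul(Add(-12, 7), 20), 59) = Add(Mul(-5, 20), 59) = Add(-100, 59) = -41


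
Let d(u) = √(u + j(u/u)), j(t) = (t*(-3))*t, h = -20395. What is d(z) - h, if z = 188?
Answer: 20395 + √185 ≈ 20409.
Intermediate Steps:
j(t) = -3*t² (j(t) = (-3*t)*t = -3*t²)
d(u) = √(-3 + u) (d(u) = √(u - 3*(u/u)²) = √(u - 3*1²) = √(u - 3*1) = √(u - 3) = √(-3 + u))
d(z) - h = √(-3 + 188) - 1*(-20395) = √185 + 20395 = 20395 + √185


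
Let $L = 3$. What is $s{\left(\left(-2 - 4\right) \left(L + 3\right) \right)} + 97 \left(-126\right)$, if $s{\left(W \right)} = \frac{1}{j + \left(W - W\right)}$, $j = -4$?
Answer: $- \frac{48889}{4} \approx -12222.0$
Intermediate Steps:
$s{\left(W \right)} = - \frac{1}{4}$ ($s{\left(W \right)} = \frac{1}{-4 + \left(W - W\right)} = \frac{1}{-4 + 0} = \frac{1}{-4} = - \frac{1}{4}$)
$s{\left(\left(-2 - 4\right) \left(L + 3\right) \right)} + 97 \left(-126\right) = - \frac{1}{4} + 97 \left(-126\right) = - \frac{1}{4} - 12222 = - \frac{48889}{4}$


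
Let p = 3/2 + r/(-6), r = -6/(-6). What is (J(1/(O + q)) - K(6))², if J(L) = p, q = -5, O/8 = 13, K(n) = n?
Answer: 196/9 ≈ 21.778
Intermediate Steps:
r = 1 (r = -6*(-⅙) = 1)
O = 104 (O = 8*13 = 104)
p = 4/3 (p = 3/2 + 1/(-6) = 3*(½) + 1*(-⅙) = 3/2 - ⅙ = 4/3 ≈ 1.3333)
J(L) = 4/3
(J(1/(O + q)) - K(6))² = (4/3 - 1*6)² = (4/3 - 6)² = (-14/3)² = 196/9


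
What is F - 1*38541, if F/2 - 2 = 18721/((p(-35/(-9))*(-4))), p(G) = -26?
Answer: -1985203/52 ≈ -38177.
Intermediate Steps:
F = 18929/52 (F = 4 + 2*(18721/((-26*(-4)))) = 4 + 2*(18721/104) = 4 + 18721/52 = 18929/52 ≈ 364.02)
F - 1*38541 = 18929/52 - 1*38541 = 18929/52 - 38541 = -1985203/52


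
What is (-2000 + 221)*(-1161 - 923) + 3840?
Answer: 3711276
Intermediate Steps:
(-2000 + 221)*(-1161 - 923) + 3840 = -1779*(-2084) + 3840 = 3707436 + 3840 = 3711276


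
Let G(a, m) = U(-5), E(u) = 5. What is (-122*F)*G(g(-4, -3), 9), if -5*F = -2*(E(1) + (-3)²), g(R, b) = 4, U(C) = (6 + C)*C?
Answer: 3416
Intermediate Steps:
U(C) = C*(6 + C)
F = 28/5 (F = -(-2)*(5 + (-3)²)/5 = -(-2)*(5 + 9)/5 = -(-2)*14/5 = -⅕*(-28) = 28/5 ≈ 5.6000)
G(a, m) = -5 (G(a, m) = -5*(6 - 5) = -5*1 = -5)
(-122*F)*G(g(-4, -3), 9) = -122*28/5*(-5) = -3416/5*(-5) = 3416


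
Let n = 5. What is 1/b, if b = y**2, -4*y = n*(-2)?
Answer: 4/25 ≈ 0.16000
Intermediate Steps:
y = 5/2 (y = -5*(-2)/4 = -1/4*(-10) = 5/2 ≈ 2.5000)
b = 25/4 (b = (5/2)**2 = 25/4 ≈ 6.2500)
1/b = 1/(25/4) = 4/25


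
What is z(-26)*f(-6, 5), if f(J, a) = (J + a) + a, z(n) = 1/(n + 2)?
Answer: -⅙ ≈ -0.16667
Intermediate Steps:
z(n) = 1/(2 + n)
f(J, a) = J + 2*a
z(-26)*f(-6, 5) = (-6 + 2*5)/(2 - 26) = (-6 + 10)/(-24) = -1/24*4 = -⅙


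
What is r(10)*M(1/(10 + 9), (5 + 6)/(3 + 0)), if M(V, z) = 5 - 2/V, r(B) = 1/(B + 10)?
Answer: -33/20 ≈ -1.6500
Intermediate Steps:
r(B) = 1/(10 + B)
M(V, z) = 5 - 2/V
r(10)*M(1/(10 + 9), (5 + 6)/(3 + 0)) = (5 - 2/(1/(10 + 9)))/(10 + 10) = (5 - 2/(1/19))/20 = (5 - 2/1/19)/20 = (5 - 2*19)/20 = (5 - 38)/20 = (1/20)*(-33) = -33/20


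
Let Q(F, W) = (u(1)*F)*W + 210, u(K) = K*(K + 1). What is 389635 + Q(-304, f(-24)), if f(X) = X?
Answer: 404437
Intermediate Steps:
u(K) = K*(1 + K)
Q(F, W) = 210 + 2*F*W (Q(F, W) = ((1*(1 + 1))*F)*W + 210 = ((1*2)*F)*W + 210 = (2*F)*W + 210 = 2*F*W + 210 = 210 + 2*F*W)
389635 + Q(-304, f(-24)) = 389635 + (210 + 2*(-304)*(-24)) = 389635 + (210 + 14592) = 389635 + 14802 = 404437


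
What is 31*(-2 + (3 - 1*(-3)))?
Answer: 124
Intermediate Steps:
31*(-2 + (3 - 1*(-3))) = 31*(-2 + (3 + 3)) = 31*(-2 + 6) = 31*4 = 124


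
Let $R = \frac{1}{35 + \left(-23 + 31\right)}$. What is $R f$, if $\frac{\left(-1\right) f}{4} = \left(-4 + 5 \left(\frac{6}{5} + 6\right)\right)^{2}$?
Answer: $- \frac{4096}{43} \approx -95.256$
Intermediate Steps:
$R = \frac{1}{43}$ ($R = \frac{1}{35 + 8} = \frac{1}{43} \approx 0.023256$)
$f = -4096$ ($f = - 4 \left(-4 + 5 \left(\frac{6}{5} + 6\right)\right)^{2} = - 4 \left(-4 + 5 \cdot \frac{36}{5}\right)^{2} = - 4 \left(-4 + 36\right)^{2} = - 4 \cdot 32^{2} = \left(-4\right) 1024 = -4096$)
$R f = \frac{1}{43} \left(-4096\right) = - \frac{4096}{43}$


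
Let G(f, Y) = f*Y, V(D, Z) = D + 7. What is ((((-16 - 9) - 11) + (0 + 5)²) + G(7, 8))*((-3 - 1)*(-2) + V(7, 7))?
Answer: 990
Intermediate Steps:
V(D, Z) = 7 + D
G(f, Y) = Y*f
((((-16 - 9) - 11) + (0 + 5)²) + G(7, 8))*((-3 - 1)*(-2) + V(7, 7)) = ((((-16 - 9) - 11) + (0 + 5)²) + 8*7)*((-3 - 1)*(-2) + (7 + 7)) = (((-25 - 11) + 5²) + 56)*(-4*(-2) + 14) = ((-36 + 25) + 56)*(8 + 14) = (-11 + 56)*22 = 45*22 = 990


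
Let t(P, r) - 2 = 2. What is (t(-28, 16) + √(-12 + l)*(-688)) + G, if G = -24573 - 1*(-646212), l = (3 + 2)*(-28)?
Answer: 621643 - 1376*I*√38 ≈ 6.2164e+5 - 8482.2*I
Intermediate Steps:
l = -140 (l = 5*(-28) = -140)
t(P, r) = 4 (t(P, r) = 2 + 2 = 4)
G = 621639 (G = -24573 + 646212 = 621639)
(t(-28, 16) + √(-12 + l)*(-688)) + G = (4 + √(-12 - 140)*(-688)) + 621639 = (4 + √(-152)*(-688)) + 621639 = (4 + (2*I*√38)*(-688)) + 621639 = (4 - 1376*I*√38) + 621639 = 621643 - 1376*I*√38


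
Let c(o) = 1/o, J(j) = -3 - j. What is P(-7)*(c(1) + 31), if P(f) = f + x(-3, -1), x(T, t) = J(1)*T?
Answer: 160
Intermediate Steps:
c(o) = 1/o
x(T, t) = -4*T (x(T, t) = (-3 - 1*1)*T = (-3 - 1)*T = -4*T)
P(f) = 12 + f (P(f) = f - 4*(-3) = f + 12 = 12 + f)
P(-7)*(c(1) + 31) = (12 - 7)*(1/1 + 31) = 5*(1 + 31) = 5*32 = 160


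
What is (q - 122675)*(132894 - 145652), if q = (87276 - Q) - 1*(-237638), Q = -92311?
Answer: -3757868900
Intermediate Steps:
q = 417225 (q = (87276 - 1*(-92311)) - 1*(-237638) = (87276 + 92311) + 237638 = 179587 + 237638 = 417225)
(q - 122675)*(132894 - 145652) = (417225 - 122675)*(132894 - 145652) = 294550*(-12758) = -3757868900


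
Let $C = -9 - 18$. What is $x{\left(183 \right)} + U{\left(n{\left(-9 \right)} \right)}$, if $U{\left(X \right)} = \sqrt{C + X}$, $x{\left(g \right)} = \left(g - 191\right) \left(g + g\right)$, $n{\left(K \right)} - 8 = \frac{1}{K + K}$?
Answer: $-2928 + \frac{7 i \sqrt{14}}{6} \approx -2928.0 + 4.3653 i$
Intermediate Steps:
$n{\left(K \right)} = 8 + \frac{1}{2 K}$ ($n{\left(K \right)} = 8 + \frac{1}{K + K} = 8 + \frac{1}{2 K}$)
$C = -27$ ($C = -9 - 18 = -27$)
$x{\left(g \right)} = 2 g \left(-191 + g\right)$ ($x{\left(g \right)} = \left(-191 + g\right) 2 g = 2 g \left(-191 + g\right)$)
$U{\left(X \right)} = \sqrt{-27 + X}$
$x{\left(183 \right)} + U{\left(n{\left(-9 \right)} \right)} = 2 \cdot 183 \left(-191 + 183\right) + \sqrt{-27 + \left(8 + \frac{1}{2 \left(-9\right)}\right)} = 2 \cdot 183 \left(-8\right) + \sqrt{-27 + \left(8 + \frac{1}{2} \left(- \frac{1}{9}\right)\right)} = -2928 + \sqrt{-27 + \left(8 - \frac{1}{18}\right)} = -2928 + \sqrt{-27 + \frac{143}{18}} = -2928 + \sqrt{- \frac{343}{18}} = -2928 + \frac{7 i \sqrt{14}}{6}$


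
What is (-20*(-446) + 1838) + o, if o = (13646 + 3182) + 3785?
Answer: 31371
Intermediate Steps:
o = 20613 (o = 16828 + 3785 = 20613)
(-20*(-446) + 1838) + o = (-20*(-446) + 1838) + 20613 = (8920 + 1838) + 20613 = 10758 + 20613 = 31371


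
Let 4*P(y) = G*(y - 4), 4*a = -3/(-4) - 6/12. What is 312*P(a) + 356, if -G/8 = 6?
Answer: 15098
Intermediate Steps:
a = 1/16 (a = (-3/(-4) - 6/12)/4 = (-3*(-¼) - 6*1/12)/4 = (¾ - ½)/4 = (¼)*(¼) = 1/16 ≈ 0.062500)
G = -48 (G = -8*6 = -48)
P(y) = 48 - 12*y (P(y) = (-48*(y - 4))/4 = (-48*(-4 + y))/4 = (192 - 48*y)/4 = 48 - 12*y)
312*P(a) + 356 = 312*(48 - 12*1/16) + 356 = 312*(48 - ¾) + 356 = 312*(189/4) + 356 = 14742 + 356 = 15098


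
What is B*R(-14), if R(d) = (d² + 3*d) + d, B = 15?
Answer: 2100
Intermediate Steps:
R(d) = d² + 4*d
B*R(-14) = 15*(-14*(4 - 14)) = 15*(-14*(-10)) = 15*140 = 2100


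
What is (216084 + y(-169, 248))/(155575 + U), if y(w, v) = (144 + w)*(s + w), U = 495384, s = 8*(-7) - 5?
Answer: 221834/650959 ≈ 0.34078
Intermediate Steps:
s = -61 (s = -56 - 5 = -61)
y(w, v) = (-61 + w)*(144 + w) (y(w, v) = (144 + w)*(-61 + w) = (-61 + w)*(144 + w))
(216084 + y(-169, 248))/(155575 + U) = (216084 + (-8784 + (-169)**2 + 83*(-169)))/(155575 + 495384) = (216084 + (-8784 + 28561 - 14027))/650959 = (216084 + 5750)*(1/650959) = 221834*(1/650959) = 221834/650959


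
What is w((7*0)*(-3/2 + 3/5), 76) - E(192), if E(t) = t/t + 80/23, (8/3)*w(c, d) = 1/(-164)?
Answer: -135205/30176 ≈ -4.4805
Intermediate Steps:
w(c, d) = -3/1312 (w(c, d) = (3/8)/(-164) = (3/8)*(-1/164) = -3/1312)
E(t) = 103/23 (E(t) = 1 + 80*(1/23) = 1 + 80/23 = 103/23)
w((7*0)*(-3/2 + 3/5), 76) - E(192) = -3/1312 - 1*103/23 = -3/1312 - 103/23 = -135205/30176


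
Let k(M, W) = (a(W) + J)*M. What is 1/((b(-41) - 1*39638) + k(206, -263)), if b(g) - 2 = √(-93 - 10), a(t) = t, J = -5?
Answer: -94844/8995384439 - I*√103/8995384439 ≈ -1.0544e-5 - 1.1282e-9*I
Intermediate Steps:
b(g) = 2 + I*√103 (b(g) = 2 + √(-93 - 10) = 2 + √(-103) = 2 + I*√103)
k(M, W) = M*(-5 + W) (k(M, W) = (W - 5)*M = (-5 + W)*M = M*(-5 + W))
1/((b(-41) - 1*39638) + k(206, -263)) = 1/(((2 + I*√103) - 1*39638) + 206*(-5 - 263)) = 1/(((2 + I*√103) - 39638) + 206*(-268)) = 1/((-39636 + I*√103) - 55208) = 1/(-94844 + I*√103)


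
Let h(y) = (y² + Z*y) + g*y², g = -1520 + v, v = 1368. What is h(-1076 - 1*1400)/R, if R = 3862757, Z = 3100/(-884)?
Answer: -204581532796/853669297 ≈ -239.65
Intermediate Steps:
g = -152 (g = -1520 + 1368 = -152)
Z = -775/221 (Z = 3100*(-1/884) = -775/221 ≈ -3.5068)
h(y) = -151*y² - 775*y/221 (h(y) = (y² - 775*y/221) - 152*y² = -151*y² - 775*y/221)
h(-1076 - 1*1400)/R = ((-1076 - 1*1400)*(-775 - 33371*(-1076 - 1*1400))/221)/3862757 = ((-1076 - 1400)*(-775 - 33371*(-1076 - 1400))/221)*(1/3862757) = ((1/221)*(-2476)*(-775 - 33371*(-2476)))*(1/3862757) = ((1/221)*(-2476)*(-775 + 82626596))*(1/3862757) = ((1/221)*(-2476)*82625821)*(1/3862757) = -204581532796/221*1/3862757 = -204581532796/853669297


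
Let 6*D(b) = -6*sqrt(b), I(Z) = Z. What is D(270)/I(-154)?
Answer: 3*sqrt(30)/154 ≈ 0.10670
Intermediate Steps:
D(b) = -sqrt(b) (D(b) = (-6*sqrt(b))/6 = -sqrt(b))
D(270)/I(-154) = -sqrt(270)/(-154) = -3*sqrt(30)*(-1/154) = 3*sqrt(30)/154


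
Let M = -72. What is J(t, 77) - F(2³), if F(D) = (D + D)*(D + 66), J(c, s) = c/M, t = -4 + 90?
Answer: -42667/36 ≈ -1185.2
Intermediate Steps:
t = 86
J(c, s) = -c/72 (J(c, s) = c/(-72) = c*(-1/72) = -c/72)
F(D) = 2*D*(66 + D) (F(D) = (2*D)*(66 + D) = 2*D*(66 + D))
J(t, 77) - F(2³) = -1/72*86 - 2*2³*(66 + 2³) = -43/36 - 2*8*(66 + 8) = -43/36 - 2*8*74 = -43/36 - 1*1184 = -43/36 - 1184 = -42667/36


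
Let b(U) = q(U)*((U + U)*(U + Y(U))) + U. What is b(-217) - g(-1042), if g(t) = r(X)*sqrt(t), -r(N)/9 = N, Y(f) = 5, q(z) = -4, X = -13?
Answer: -368249 - 117*I*sqrt(1042) ≈ -3.6825e+5 - 3776.8*I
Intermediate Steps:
r(N) = -9*N
b(U) = U - 8*U*(5 + U) (b(U) = -4*(U + U)*(U + 5) + U = -4*2*U*(5 + U) + U = -8*U*(5 + U) + U = U - 8*U*(5 + U))
g(t) = 117*sqrt(t) (g(t) = (-9*(-13))*sqrt(t) = 117*sqrt(t))
b(-217) - g(-1042) = -217*(-39 - 8*(-217)) - 117*sqrt(-1042) = -217*(-39 + 1736) - 117*I*sqrt(1042) = -217*1697 - 117*I*sqrt(1042) = -368249 - 117*I*sqrt(1042)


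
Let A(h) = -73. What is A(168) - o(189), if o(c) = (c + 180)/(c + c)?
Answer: -3107/42 ≈ -73.976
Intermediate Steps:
o(c) = (180 + c)/(2*c) (o(c) = (180 + c)/((2*c)) = (180 + c)*(1/(2*c)) = (180 + c)/(2*c))
A(168) - o(189) = -73 - (180 + 189)/(2*189) = -73 - 369/(2*189) = -73 - 1*41/42 = -73 - 41/42 = -3107/42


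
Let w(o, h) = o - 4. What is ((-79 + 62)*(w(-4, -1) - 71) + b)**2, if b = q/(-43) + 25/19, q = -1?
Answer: 1206317805625/667489 ≈ 1.8072e+6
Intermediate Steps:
w(o, h) = -4 + o
b = 1094/817 (b = -1/(-43) + 25/19 = -1*(-1/43) + 25*(1/19) = 1/43 + 25/19 = 1094/817 ≈ 1.3390)
((-79 + 62)*(w(-4, -1) - 71) + b)**2 = ((-79 + 62)*((-4 - 4) - 71) + 1094/817)**2 = (-17*(-8 - 71) + 1094/817)**2 = (-17*(-79) + 1094/817)**2 = (1343 + 1094/817)**2 = (1098325/817)**2 = 1206317805625/667489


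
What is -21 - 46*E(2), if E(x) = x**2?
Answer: -205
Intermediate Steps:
-21 - 46*E(2) = -21 - 46*2**2 = -21 - 46*4 = -21 - 184 = -205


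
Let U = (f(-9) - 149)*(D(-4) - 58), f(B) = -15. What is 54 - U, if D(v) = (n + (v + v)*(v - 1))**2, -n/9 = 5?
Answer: -5358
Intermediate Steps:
n = -45 (n = -9*5 = -45)
D(v) = (-45 + 2*v*(-1 + v))**2 (D(v) = (-45 + (v + v)*(v - 1))**2 = (-45 + (2*v)*(-1 + v))**2 = (-45 + 2*v*(-1 + v))**2)
U = 5412 (U = (-15 - 149)*((45 - 2*(-4)**2 + 2*(-4))**2 - 58) = -164*((45 - 2*16 - 8)**2 - 58) = -164*((45 - 32 - 8)**2 - 58) = -164*(5**2 - 58) = -164*(25 - 58) = -164*(-33) = 5412)
54 - U = 54 - 1*5412 = 54 - 5412 = -5358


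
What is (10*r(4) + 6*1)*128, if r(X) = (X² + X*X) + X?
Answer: 46848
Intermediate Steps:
r(X) = X + 2*X² (r(X) = (X² + X²) + X = 2*X² + X = X + 2*X²)
(10*r(4) + 6*1)*128 = (10*(4*(1 + 2*4)) + 6*1)*128 = (10*(4*(1 + 8)) + 6)*128 = (10*(4*9) + 6)*128 = (10*36 + 6)*128 = (360 + 6)*128 = 366*128 = 46848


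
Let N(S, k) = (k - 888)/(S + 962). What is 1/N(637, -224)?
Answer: -1599/1112 ≈ -1.4380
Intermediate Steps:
N(S, k) = (-888 + k)/(962 + S)
1/N(637, -224) = 1/((-888 - 224)/(962 + 637)) = 1/(-1112/1599) = -1599/1112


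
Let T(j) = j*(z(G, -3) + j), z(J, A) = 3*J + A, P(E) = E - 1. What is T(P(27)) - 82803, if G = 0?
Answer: -82205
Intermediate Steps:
P(E) = -1 + E
z(J, A) = A + 3*J
T(j) = j*(-3 + j) (T(j) = j*((-3 + 3*0) + j) = j*((-3 + 0) + j) = j*(-3 + j))
T(P(27)) - 82803 = (-1 + 27)*(-3 + (-1 + 27)) - 82803 = 26*(-3 + 26) - 82803 = 26*23 - 82803 = 598 - 82803 = -82205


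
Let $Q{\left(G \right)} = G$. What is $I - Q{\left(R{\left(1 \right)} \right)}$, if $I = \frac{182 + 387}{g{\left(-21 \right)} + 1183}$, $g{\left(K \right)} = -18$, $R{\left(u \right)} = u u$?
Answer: $- \frac{596}{1165} \approx -0.51159$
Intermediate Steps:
$R{\left(u \right)} = u^{2}$
$I = \frac{569}{1165}$ ($I = \frac{182 + 387}{-18 + 1183} = \frac{569}{1165} \approx 0.48841$)
$I - Q{\left(R{\left(1 \right)} \right)} = \frac{569}{1165} - 1^{2} = \frac{569}{1165} - 1 = - \frac{596}{1165}$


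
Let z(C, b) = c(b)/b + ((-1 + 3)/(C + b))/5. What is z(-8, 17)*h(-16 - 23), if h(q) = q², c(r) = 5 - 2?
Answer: 28561/85 ≈ 336.01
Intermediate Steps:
c(r) = 3
z(C, b) = 3/b + 2/(5*(C + b)) (z(C, b) = 3/b + ((-1 + 3)/(C + b))/5 = 3/b + (2/(C + b))*(⅕) = 3/b + 2/(5*(C + b)))
z(-8, 17)*h(-16 - 23) = ((⅕)*(15*(-8) + 17*17)/(17*(-8 + 17)))*(-16 - 23)² = ((⅕)*(1/17)*(-120 + 289)/9)*(-39)² = ((⅕)*(1/17)*(⅑)*169)*1521 = (169/765)*1521 = 28561/85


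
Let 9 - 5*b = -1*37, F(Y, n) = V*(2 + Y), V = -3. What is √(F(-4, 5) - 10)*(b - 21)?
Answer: -118*I/5 ≈ -23.6*I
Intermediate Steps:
F(Y, n) = -6 - 3*Y (F(Y, n) = -3*(2 + Y) = -6 - 3*Y)
b = 46/5 (b = 9/5 - (-1)*37/5 = 9/5 - ⅕*(-37) = 9/5 + 37/5 = 46/5 ≈ 9.2000)
√(F(-4, 5) - 10)*(b - 21) = √((-6 - 3*(-4)) - 10)*(46/5 - 21) = √((-6 + 12) - 10)*(-59/5) = √(6 - 10)*(-59/5) = √(-4)*(-59/5) = (2*I)*(-59/5) = -118*I/5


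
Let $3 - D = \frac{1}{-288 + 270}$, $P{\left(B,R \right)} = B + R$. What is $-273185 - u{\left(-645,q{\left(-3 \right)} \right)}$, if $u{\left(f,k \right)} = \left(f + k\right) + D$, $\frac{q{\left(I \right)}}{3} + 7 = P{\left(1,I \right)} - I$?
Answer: $- \frac{4905451}{18} \approx -2.7253 \cdot 10^{5}$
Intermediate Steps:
$D = \frac{55}{18}$ ($D = 3 - \frac{1}{-288 + 270} = 3 - \frac{1}{-18} = 3 - - \frac{1}{18} = 3 + \frac{1}{18} = \frac{55}{18} \approx 3.0556$)
$q{\left(I \right)} = -18$ ($q{\left(I \right)} = -21 + 3 \left(\left(1 + I\right) - I\right) = -21 + 3 \cdot 1 = -21 + 3 = -18$)
$u{\left(f,k \right)} = \frac{55}{18} + f + k$ ($u{\left(f,k \right)} = \left(f + k\right) + \frac{55}{18} = \frac{55}{18} + f + k$)
$-273185 - u{\left(-645,q{\left(-3 \right)} \right)} = -273185 - \left(\frac{55}{18} - 645 - 18\right) = -273185 - - \frac{11879}{18} = -273185 + \frac{11879}{18} = - \frac{4905451}{18}$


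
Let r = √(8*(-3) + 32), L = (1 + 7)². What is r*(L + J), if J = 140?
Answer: 408*√2 ≈ 577.00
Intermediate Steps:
L = 64 (L = 8² = 64)
r = 2*√2 (r = √(-24 + 32) = √8 = 2*√2 ≈ 2.8284)
r*(L + J) = (2*√2)*(64 + 140) = (2*√2)*204 = 408*√2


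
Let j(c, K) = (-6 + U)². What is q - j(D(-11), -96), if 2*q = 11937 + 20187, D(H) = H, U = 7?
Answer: 16061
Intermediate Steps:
q = 16062 (q = (11937 + 20187)/2 = (½)*32124 = 16062)
j(c, K) = 1 (j(c, K) = (-6 + 7)² = 1² = 1)
q - j(D(-11), -96) = 16062 - 1*1 = 16062 - 1 = 16061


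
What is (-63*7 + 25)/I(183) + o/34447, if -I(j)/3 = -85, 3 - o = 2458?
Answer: -14955977/8783985 ≈ -1.7026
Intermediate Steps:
o = -2455 (o = 3 - 1*2458 = 3 - 2458 = -2455)
I(j) = 255 (I(j) = -3*(-85) = 255)
(-63*7 + 25)/I(183) + o/34447 = (-63*7 + 25)/255 - 2455/34447 = (-441 + 25)*(1/255) - 2455*1/34447 = -416*1/255 - 2455/34447 = -416/255 - 2455/34447 = -14955977/8783985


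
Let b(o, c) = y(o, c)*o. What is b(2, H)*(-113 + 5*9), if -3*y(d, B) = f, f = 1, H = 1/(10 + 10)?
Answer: 136/3 ≈ 45.333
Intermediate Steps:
H = 1/20 ≈ 0.050000
y(d, B) = -⅓ (y(d, B) = -⅓*1 = -⅓)
b(o, c) = -o/3
b(2, H)*(-113 + 5*9) = (-⅓*2)*(-113 + 5*9) = -2*(-113 + 45)/3 = -⅔*(-68) = 136/3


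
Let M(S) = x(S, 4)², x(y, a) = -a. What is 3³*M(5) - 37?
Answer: 395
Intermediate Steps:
M(S) = 16 (M(S) = (-1*4)² = (-4)² = 16)
3³*M(5) - 37 = 3³*16 - 37 = 27*16 - 37 = 432 - 37 = 395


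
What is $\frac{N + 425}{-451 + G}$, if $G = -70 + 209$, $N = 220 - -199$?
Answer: $- \frac{211}{78} \approx -2.7051$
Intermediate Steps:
$N = 419$ ($N = 220 + 199 = 419$)
$G = 139$
$\frac{N + 425}{-451 + G} = \frac{419 + 425}{-451 + 139} = \frac{844}{-312} = 844 \left(- \frac{1}{312}\right) = - \frac{211}{78}$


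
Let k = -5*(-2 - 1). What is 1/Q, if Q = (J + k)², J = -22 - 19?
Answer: 1/676 ≈ 0.0014793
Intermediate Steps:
J = -41
k = 15 (k = -5*(-3) = 15)
Q = 676 (Q = (-41 + 15)² = (-26)² = 676)
1/Q = 1/676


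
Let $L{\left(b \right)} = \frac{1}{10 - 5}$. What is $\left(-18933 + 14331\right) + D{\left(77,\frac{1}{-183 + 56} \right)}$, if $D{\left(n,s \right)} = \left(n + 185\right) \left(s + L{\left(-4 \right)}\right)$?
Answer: $- \frac{2890306}{635} \approx -4551.7$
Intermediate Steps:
$L{\left(b \right)} = \frac{1}{5}$
$D{\left(n,s \right)} = \left(185 + n\right) \left(\frac{1}{5} + s\right)$ ($D{\left(n,s \right)} = \left(n + 185\right) \left(s + \frac{1}{5}\right) = \left(185 + n\right) \left(\frac{1}{5} + s\right)$)
$\left(-18933 + 14331\right) + D{\left(77,\frac{1}{-183 + 56} \right)} = \left(-18933 + 14331\right) + \left(37 + \frac{185}{-183 + 56} + \frac{1}{5} \cdot 77 + \frac{77}{-183 + 56}\right) = -4602 + \left(37 + \frac{185}{-127} + \frac{77}{5} + \frac{77}{-127}\right) = -4602 + \left(37 + 185 \left(- \frac{1}{127}\right) + \frac{77}{5} + 77 \left(- \frac{1}{127}\right)\right) = -4602 + \left(37 - \frac{185}{127} + \frac{77}{5} - \frac{77}{127}\right) = -4602 + \frac{31964}{635} = - \frac{2890306}{635}$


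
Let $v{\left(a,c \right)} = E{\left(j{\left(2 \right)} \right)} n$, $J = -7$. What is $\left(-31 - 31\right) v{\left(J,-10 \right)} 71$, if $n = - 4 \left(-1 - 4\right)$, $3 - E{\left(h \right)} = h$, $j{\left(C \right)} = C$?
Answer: $-88040$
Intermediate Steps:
$E{\left(h \right)} = 3 - h$
$n = 20$ ($n = \left(-4\right) \left(-5\right) = 20$)
$v{\left(a,c \right)} = 20$ ($v{\left(a,c \right)} = \left(3 - 2\right) 20 = 1 \cdot 20 = 20$)
$\left(-31 - 31\right) v{\left(J,-10 \right)} 71 = \left(-31 - 31\right) 20 \cdot 71 = \left(-62\right) 20 \cdot 71 = \left(-1240\right) 71 = -88040$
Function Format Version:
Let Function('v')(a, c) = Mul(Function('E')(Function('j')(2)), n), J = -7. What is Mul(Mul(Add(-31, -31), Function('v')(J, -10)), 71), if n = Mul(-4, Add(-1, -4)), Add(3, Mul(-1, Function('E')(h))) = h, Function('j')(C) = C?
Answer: -88040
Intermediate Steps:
Function('E')(h) = Add(3, Mul(-1, h))
n = 20 (n = Mul(-4, -5) = 20)
Function('v')(a, c) = 20 (Function('v')(a, c) = Mul(Add(3, Mul(-1, 2)), 20) = Mul(Add(3, -2), 20) = Mul(1, 20) = 20)
Mul(Mul(Add(-31, -31), Function('v')(J, -10)), 71) = Mul(Mul(Add(-31, -31), 20), 71) = Mul(Mul(-62, 20), 71) = Mul(-1240, 71) = -88040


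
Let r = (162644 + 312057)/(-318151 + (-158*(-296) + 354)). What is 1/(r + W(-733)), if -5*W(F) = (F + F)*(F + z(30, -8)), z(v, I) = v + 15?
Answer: -1355145/273364391137 ≈ -4.9573e-6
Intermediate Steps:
z(v, I) = 15 + v
r = -474701/271029 (r = 474701/(-318151 + (46768 + 354)) = 474701/(-318151 + 47122) = 474701/(-271029) = 474701*(-1/271029) = -474701/271029 ≈ -1.7515)
W(F) = -2*F*(45 + F)/5 (W(F) = -(F + F)*(F + (15 + 30))/5 = -2*F*(F + 45)/5 = -2*F*(45 + F)/5)
1/(r + W(-733)) = 1/(-474701/271029 - ⅖*(-733)*(45 - 733)) = 1/(-474701/271029 - ⅖*(-733)*(-688)) = 1/(-474701/271029 - 1008608/5) = 1/(-273364391137/1355145) = -1355145/273364391137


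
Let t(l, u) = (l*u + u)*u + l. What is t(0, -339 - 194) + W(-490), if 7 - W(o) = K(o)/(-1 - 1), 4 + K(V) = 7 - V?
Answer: 568685/2 ≈ 2.8434e+5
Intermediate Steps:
K(V) = 3 - V (K(V) = -4 + (7 - V) = 3 - V)
W(o) = 17/2 - o/2 (W(o) = 7 - (3 - o)/(-1 - 1) = 7 - (3 - o)/(-2) = 7 - (-1)*(3 - o)/2 = 7 - (-3/2 + o/2) = 7 + (3/2 - o/2) = 17/2 - o/2)
t(l, u) = l + u*(u + l*u) (t(l, u) = (u + l*u)*u + l = u*(u + l*u) + l = l + u*(u + l*u))
t(0, -339 - 194) + W(-490) = (0 + (-339 - 194)² + 0*(-339 - 194)²) + (17/2 - ½*(-490)) = (0 + (-533)² + 0*(-533)²) + (17/2 + 245) = (0 + 284089 + 0*284089) + 507/2 = (0 + 284089 + 0) + 507/2 = 284089 + 507/2 = 568685/2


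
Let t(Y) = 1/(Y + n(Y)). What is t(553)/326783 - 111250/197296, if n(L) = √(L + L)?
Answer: -527141821683/934858192136 - √1106/99571760449 ≈ -0.56387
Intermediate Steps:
n(L) = √2*√L (n(L) = √(2*L) = √2*√L)
t(Y) = 1/(Y + √2*√Y)
t(553)/326783 - 111250/197296 = 1/((553 + √2*√553)*326783) - 111250/197296 = (1/326783)/(553 + √1106) - 111250*1/197296 = 1/(326783*(553 + √1106)) - 55625/98648 = -55625/98648 + 1/(326783*(553 + √1106))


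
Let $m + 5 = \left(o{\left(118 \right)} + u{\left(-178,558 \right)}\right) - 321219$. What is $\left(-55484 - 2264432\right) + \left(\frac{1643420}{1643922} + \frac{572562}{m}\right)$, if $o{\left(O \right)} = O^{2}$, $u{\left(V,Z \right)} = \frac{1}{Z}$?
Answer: $- \frac{326979398288892308590}{140944446515439} \approx -2.3199 \cdot 10^{6}$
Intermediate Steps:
$m = - \frac{171473399}{558}$ ($m = -5 + \left(\left(118^{2} + \frac{1}{558}\right) - 321219\right) = -5 + \left(\left(13924 + \frac{1}{558}\right) - 321219\right) = -5 + \left(\frac{7769593}{558} - 321219\right) = -5 - \frac{171470609}{558} = - \frac{171473399}{558} \approx -3.073 \cdot 10^{5}$)
$\left(-55484 - 2264432\right) + \left(\frac{1643420}{1643922} + \frac{572562}{m}\right) = \left(-55484 - 2264432\right) + \left(\frac{1643420}{1643922} + \frac{572562}{- \frac{171473399}{558}}\right) = -2319916 + \left(1643420 \cdot \frac{1}{1643922} + 572562 \left(- \frac{558}{171473399}\right)\right) = -2319916 + \left(\frac{821710}{821961} - \frac{319489596}{171473399}\right) = -2319916 - \frac{121706581125466}{140944446515439} = - \frac{326979398288892308590}{140944446515439}$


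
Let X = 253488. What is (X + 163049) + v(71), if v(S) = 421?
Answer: 416958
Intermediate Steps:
(X + 163049) + v(71) = (253488 + 163049) + 421 = 416537 + 421 = 416958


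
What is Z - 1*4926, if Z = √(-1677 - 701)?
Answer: -4926 + I*√2378 ≈ -4926.0 + 48.765*I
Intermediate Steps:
Z = I*√2378 (Z = √(-2378) = I*√2378 ≈ 48.765*I)
Z - 1*4926 = I*√2378 - 1*4926 = I*√2378 - 4926 = -4926 + I*√2378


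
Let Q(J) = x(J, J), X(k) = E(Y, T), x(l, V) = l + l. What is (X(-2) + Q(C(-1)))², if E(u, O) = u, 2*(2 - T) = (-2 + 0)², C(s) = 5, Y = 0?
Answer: 100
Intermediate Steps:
x(l, V) = 2*l
T = 0 (T = 2 - (-2 + 0)²/2 = 2 - ½*(-2)² = 2 - ½*4 = 2 - 2 = 0)
X(k) = 0
Q(J) = 2*J
(X(-2) + Q(C(-1)))² = (0 + 2*5)² = (0 + 10)² = 10² = 100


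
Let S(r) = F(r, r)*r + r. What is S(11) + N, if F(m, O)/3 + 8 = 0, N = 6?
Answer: -247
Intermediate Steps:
F(m, O) = -24 (F(m, O) = -24 + 3*0 = -24 + 0 = -24)
S(r) = -23*r (S(r) = -24*r + r = -23*r)
S(11) + N = -23*11 + 6 = -253 + 6 = -247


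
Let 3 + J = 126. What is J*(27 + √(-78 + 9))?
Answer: 3321 + 123*I*√69 ≈ 3321.0 + 1021.7*I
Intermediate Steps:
J = 123 (J = -3 + 126 = 123)
J*(27 + √(-78 + 9)) = 123*(27 + √(-78 + 9)) = 123*(27 + √(-69)) = 123*(27 + I*√69) = 3321 + 123*I*√69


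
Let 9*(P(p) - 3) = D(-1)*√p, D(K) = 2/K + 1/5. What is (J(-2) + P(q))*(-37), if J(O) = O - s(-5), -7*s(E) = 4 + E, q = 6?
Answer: -222/7 + 37*√6/5 ≈ -13.588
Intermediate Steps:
s(E) = -4/7 - E/7 (s(E) = -(4 + E)/7 = -4/7 - E/7)
D(K) = ⅕ + 2/K (D(K) = 2/K + 1*(⅕) = 2/K + ⅕ = ⅕ + 2/K)
J(O) = -⅐ + O (J(O) = O - (-4/7 - ⅐*(-5)) = O - (-4/7 + 5/7) = O - 1*⅐ = O - ⅐ = -⅐ + O)
P(p) = 3 - √p/5 (P(p) = 3 + (((⅕)*(10 - 1)/(-1))*√p)/9 = 3 + (((⅕)*(-1)*9)*√p)/9 = 3 + (-9*√p/5)/9 = 3 - √p/5)
(J(-2) + P(q))*(-37) = ((-⅐ - 2) + (3 - √6/5))*(-37) = (-15/7 + (3 - √6/5))*(-37) = (6/7 - √6/5)*(-37) = -222/7 + 37*√6/5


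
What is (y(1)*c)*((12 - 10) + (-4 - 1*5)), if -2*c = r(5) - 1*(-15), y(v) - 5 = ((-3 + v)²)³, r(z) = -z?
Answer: 2415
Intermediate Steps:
y(v) = 5 + (-3 + v)⁶ (y(v) = 5 + ((-3 + v)²)³ = 5 + (-3 + v)⁶)
c = -5 (c = -(-1*5 - 1*(-15))/2 = -(-5 + 15)/2 = -½*10 = -5)
(y(1)*c)*((12 - 10) + (-4 - 1*5)) = ((5 + (-3 + 1)⁶)*(-5))*((12 - 10) + (-4 - 1*5)) = ((5 + (-2)⁶)*(-5))*(2 + (-4 - 5)) = ((5 + 64)*(-5))*(2 - 9) = (69*(-5))*(-7) = -345*(-7) = 2415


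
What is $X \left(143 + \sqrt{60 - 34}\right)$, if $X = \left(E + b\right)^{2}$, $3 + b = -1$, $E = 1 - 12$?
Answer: $32175 + 225 \sqrt{26} \approx 33322.0$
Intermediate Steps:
$E = -11$ ($E = 1 - 12 = -11$)
$b = -4$ ($b = -3 - 1 = -4$)
$X = 225$ ($X = \left(-11 - 4\right)^{2} = \left(-15\right)^{2} = 225$)
$X \left(143 + \sqrt{60 - 34}\right) = 225 \left(143 + \sqrt{60 - 34}\right) = 225 \left(143 + \sqrt{26}\right) = 32175 + 225 \sqrt{26}$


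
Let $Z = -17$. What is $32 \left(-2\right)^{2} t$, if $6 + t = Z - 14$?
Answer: $-4736$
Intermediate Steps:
$t = -37$ ($t = -6 - 31 = -37$)
$32 \left(-2\right)^{2} t = 32 \left(-2\right)^{2} \left(-37\right) = 32 \cdot 4 \left(-37\right) = 128 \left(-37\right) = -4736$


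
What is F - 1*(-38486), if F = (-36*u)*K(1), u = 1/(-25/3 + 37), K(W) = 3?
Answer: 1654736/43 ≈ 38482.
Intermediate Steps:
u = 3/86 (u = 1/(-25*1/3 + 37) = 1/(-25/3 + 37) = 1/(86/3) = 3/86 ≈ 0.034884)
F = -162/43 (F = -36*3/86*3 = -54/43*3 = -162/43 ≈ -3.7674)
F - 1*(-38486) = -162/43 - 1*(-38486) = -162/43 + 38486 = 1654736/43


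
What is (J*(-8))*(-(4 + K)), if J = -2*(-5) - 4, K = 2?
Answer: 288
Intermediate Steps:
J = 6 (J = 10 - 4 = 6)
(J*(-8))*(-(4 + K)) = (6*(-8))*(-(4 + 2)) = -(-48)*6 = -48*(-6) = 288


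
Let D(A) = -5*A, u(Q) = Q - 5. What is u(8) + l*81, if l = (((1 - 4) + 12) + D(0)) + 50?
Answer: 4782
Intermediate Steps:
u(Q) = -5 + Q
l = 59 (l = (((1 - 4) + 12) - 5*0) + 50 = ((-3 + 12) + 0) + 50 = (9 + 0) + 50 = 9 + 50 = 59)
u(8) + l*81 = (-5 + 8) + 59*81 = 3 + 4779 = 4782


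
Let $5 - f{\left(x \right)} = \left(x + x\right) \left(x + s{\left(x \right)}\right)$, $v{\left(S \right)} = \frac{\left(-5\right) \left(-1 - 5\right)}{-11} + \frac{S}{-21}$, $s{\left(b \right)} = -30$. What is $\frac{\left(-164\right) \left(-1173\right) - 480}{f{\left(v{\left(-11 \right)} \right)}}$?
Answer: $- \frac{10239549012}{7306097} \approx -1401.5$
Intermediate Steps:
$v{\left(S \right)} = - \frac{30}{11} - \frac{S}{21}$ ($v{\left(S \right)} = \left(-5\right) \left(-6\right) \left(- \frac{1}{11}\right) + S \left(- \frac{1}{21}\right) = 30 \left(- \frac{1}{11}\right) - \frac{S}{21} = - \frac{30}{11} - \frac{S}{21}$)
$f{\left(x \right)} = 5 - 2 x \left(-30 + x\right)$ ($f{\left(x \right)} = 5 - \left(x + x\right) \left(x - 30\right) = 5 - 2 x \left(-30 + x\right)$)
$\frac{\left(-164\right) \left(-1173\right) - 480}{f{\left(v{\left(-11 \right)} \right)}} = \frac{\left(-164\right) \left(-1173\right) - 480}{5 - 2 \left(- \frac{30}{11} - - \frac{11}{21}\right)^{2} + 60 \left(- \frac{30}{11} - - \frac{11}{21}\right)} = \frac{192372 - 480}{5 - 2 \left(- \frac{30}{11} + \frac{11}{21}\right)^{2} + 60 \left(- \frac{30}{11} + \frac{11}{21}\right)} = \frac{191892}{5 - 2 \left(- \frac{509}{231}\right)^{2} + 60 \left(- \frac{509}{231}\right)} = \frac{191892}{5 - \frac{518162}{53361} - \frac{10180}{77}} = \frac{191892}{- \frac{7306097}{53361}} = 191892 \left(- \frac{53361}{7306097}\right) = - \frac{10239549012}{7306097}$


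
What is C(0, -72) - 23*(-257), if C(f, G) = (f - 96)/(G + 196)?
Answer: 183217/31 ≈ 5910.2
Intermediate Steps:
C(f, G) = (-96 + f)/(196 + G)
C(0, -72) - 23*(-257) = (-96 + 0)/(196 - 72) - 23*(-257) = -96/124 + 5911 = (1/124)*(-96) + 5911 = -24/31 + 5911 = 183217/31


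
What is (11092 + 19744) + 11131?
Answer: 41967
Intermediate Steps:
(11092 + 19744) + 11131 = 30836 + 11131 = 41967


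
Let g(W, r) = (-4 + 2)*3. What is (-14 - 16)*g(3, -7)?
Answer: 180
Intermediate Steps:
g(W, r) = -6 (g(W, r) = -2*3 = -6)
(-14 - 16)*g(3, -7) = (-14 - 16)*(-6) = -30*(-6) = 180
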